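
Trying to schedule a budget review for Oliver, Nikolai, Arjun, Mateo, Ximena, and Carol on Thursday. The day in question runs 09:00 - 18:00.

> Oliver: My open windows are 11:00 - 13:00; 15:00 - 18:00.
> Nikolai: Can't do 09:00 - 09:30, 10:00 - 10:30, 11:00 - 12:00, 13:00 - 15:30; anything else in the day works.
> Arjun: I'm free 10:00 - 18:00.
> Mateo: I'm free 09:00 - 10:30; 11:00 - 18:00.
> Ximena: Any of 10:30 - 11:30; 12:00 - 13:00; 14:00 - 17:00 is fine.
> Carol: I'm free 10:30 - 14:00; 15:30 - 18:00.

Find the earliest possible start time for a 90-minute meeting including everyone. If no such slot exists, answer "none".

15:30

Oliver free: 11:00-13:00, 15:00-18:00.
Nikolai free: 09:30-10:00, 10:30-11:00, 12:00-13:00, 15:30-18:00 (invert busy blocks within the working day).
Arjun free: 10:00-18:00.
Mateo free: 09:00-10:30, 11:00-18:00.
Ximena free: 10:30-11:30, 12:00-13:00, 14:00-17:00.
Carol free: 10:30-14:00, 15:30-18:00.
Oliver ∩ Nikolai: 12:00-13:00, 15:30-18:00.
Oliver ∩ Nikolai ∩ Arjun: 12:00-13:00, 15:30-18:00.
Oliver ∩ Nikolai ∩ Arjun ∩ Mateo: 12:00-13:00, 15:30-18:00.
Oliver ∩ Nikolai ∩ Arjun ∩ Mateo ∩ Ximena: 12:00-13:00, 15:30-17:00.
Oliver ∩ Nikolai ∩ Arjun ∩ Mateo ∩ Ximena ∩ Carol: 12:00-13:00, 15:30-17:00.
The first common window of at least 90 minutes is 15:30-17:00, so the earliest start is 15:30.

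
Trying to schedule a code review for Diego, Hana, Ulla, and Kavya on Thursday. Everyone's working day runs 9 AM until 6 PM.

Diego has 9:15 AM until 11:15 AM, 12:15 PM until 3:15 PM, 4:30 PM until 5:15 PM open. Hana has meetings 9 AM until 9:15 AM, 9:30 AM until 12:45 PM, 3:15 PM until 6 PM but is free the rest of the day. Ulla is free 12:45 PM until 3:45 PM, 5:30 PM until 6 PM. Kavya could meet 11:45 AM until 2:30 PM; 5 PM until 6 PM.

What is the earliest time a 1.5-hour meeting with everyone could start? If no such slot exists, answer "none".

12:45

Diego free: 09:15-11:15, 12:15-15:15, 16:30-17:15.
Hana free: 09:15-09:30, 12:45-15:15 (invert busy blocks within the working day).
Ulla free: 12:45-15:45, 17:30-18:00.
Kavya free: 11:45-14:30, 17:00-18:00.
Diego ∩ Hana: 09:15-09:30, 12:45-15:15.
Diego ∩ Hana ∩ Ulla: 12:45-15:15.
Diego ∩ Hana ∩ Ulla ∩ Kavya: 12:45-14:30.
So the common availability across everyone is 12:45-14:30.
The first common window of at least 90 minutes is 12:45-14:30, so the earliest start is 12:45.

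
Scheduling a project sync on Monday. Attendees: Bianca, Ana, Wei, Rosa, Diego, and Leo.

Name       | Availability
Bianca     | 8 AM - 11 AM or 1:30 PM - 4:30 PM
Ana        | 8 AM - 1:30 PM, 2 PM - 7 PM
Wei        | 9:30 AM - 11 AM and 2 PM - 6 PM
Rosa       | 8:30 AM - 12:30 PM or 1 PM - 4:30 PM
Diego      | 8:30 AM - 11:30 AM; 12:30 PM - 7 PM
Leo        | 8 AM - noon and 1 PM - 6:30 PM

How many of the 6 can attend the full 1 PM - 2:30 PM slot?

Rosa, Diego, and Leo can make the full 13:00-14:30 slot — that's 3.

3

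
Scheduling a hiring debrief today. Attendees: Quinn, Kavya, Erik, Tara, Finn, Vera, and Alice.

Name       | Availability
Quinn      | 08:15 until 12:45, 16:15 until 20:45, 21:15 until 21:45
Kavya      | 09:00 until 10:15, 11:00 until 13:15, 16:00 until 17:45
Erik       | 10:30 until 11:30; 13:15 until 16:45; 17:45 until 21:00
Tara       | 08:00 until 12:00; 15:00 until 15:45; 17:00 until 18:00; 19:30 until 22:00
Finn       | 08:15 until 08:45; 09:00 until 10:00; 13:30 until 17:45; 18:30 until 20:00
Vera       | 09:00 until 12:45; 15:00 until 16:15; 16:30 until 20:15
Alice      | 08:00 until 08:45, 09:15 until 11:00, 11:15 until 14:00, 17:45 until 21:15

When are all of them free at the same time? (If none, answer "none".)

Quinn ∩ Kavya: 09:00-10:15, 11:00-12:45, 16:15-17:45.
Quinn ∩ Kavya ∩ Erik: 11:00-11:30, 16:15-16:45.
Quinn ∩ Kavya ∩ Erik ∩ Tara: 11:00-11:30.
Quinn ∩ Kavya ∩ Erik ∩ Tara ∩ Finn: ∅.
Quinn ∩ Kavya ∩ Erik ∩ Tara ∩ Finn ∩ Vera: ∅.
Quinn ∩ Kavya ∩ Erik ∩ Tara ∩ Finn ∩ Vera ∩ Alice: ∅.
There is no time when everyone is free.

none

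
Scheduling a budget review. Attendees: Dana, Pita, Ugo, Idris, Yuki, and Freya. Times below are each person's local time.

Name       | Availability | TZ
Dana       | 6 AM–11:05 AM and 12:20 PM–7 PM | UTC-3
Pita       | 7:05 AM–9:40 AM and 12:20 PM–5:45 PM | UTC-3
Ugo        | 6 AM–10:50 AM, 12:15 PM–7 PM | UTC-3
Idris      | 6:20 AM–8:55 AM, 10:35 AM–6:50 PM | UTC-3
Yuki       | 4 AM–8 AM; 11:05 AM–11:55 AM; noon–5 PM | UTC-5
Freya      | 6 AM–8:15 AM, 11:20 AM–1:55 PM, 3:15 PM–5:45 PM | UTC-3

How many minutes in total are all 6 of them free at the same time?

Dana in UTC: 09:00-14:05, 15:20-22:00 (add 3h to convert from UTC-3).
Pita in UTC: 10:05-12:40, 15:20-20:45 (add 3h to convert from UTC-3).
Ugo in UTC: 09:00-13:50, 15:15-22:00 (add 3h to convert from UTC-3).
Idris in UTC: 09:20-11:55, 13:35-21:50 (add 3h to convert from UTC-3).
Yuki in UTC: 09:00-13:00, 16:05-16:55, 17:00-22:00 (add 5h to convert from UTC-5).
Freya in UTC: 09:00-11:15, 14:20-16:55, 18:15-20:45 (add 3h to convert from UTC-3).
Dana ∩ Pita: 10:05-12:40, 15:20-20:45.
Dana ∩ Pita ∩ Ugo: 10:05-12:40, 15:20-20:45.
Dana ∩ Pita ∩ Ugo ∩ Idris: 10:05-11:55, 15:20-20:45.
Dana ∩ Pita ∩ Ugo ∩ Idris ∩ Yuki: 10:05-11:55, 16:05-16:55, 17:00-20:45.
Dana ∩ Pita ∩ Ugo ∩ Idris ∩ Yuki ∩ Freya: 10:05-11:15, 16:05-16:55, 18:15-20:45.
Summing the common windows: 70 + 50 + 150 = 270 minutes.

270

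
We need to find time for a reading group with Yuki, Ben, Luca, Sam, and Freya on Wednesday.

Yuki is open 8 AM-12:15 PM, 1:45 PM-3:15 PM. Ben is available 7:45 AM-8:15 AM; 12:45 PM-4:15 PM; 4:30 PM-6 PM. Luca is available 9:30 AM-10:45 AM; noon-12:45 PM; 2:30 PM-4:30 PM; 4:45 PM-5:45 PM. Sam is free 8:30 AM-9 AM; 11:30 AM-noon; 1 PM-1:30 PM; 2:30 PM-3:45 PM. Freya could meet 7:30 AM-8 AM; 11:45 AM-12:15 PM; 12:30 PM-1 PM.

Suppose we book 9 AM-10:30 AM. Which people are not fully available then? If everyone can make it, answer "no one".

Yuki: free for 09:00-10:30. Ben: not fully free for 09:00-10:30. Luca: not fully free for 09:00-10:30. Sam: not fully free for 09:00-10:30. Freya: not fully free for 09:00-10:30.

Ben, Freya, Luca, Sam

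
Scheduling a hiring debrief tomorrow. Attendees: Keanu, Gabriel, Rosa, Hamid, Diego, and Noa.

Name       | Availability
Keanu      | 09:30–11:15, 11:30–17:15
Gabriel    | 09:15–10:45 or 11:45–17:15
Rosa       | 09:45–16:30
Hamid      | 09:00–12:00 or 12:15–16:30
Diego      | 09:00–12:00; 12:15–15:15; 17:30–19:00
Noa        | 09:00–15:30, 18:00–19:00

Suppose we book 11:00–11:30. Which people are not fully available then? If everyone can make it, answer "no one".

Gabriel, Keanu

Keanu: not fully free for 11:00-11:30. Gabriel: not fully free for 11:00-11:30. Rosa: free for 11:00-11:30. Hamid: free for 11:00-11:30. Diego: free for 11:00-11:30. Noa: free for 11:00-11:30.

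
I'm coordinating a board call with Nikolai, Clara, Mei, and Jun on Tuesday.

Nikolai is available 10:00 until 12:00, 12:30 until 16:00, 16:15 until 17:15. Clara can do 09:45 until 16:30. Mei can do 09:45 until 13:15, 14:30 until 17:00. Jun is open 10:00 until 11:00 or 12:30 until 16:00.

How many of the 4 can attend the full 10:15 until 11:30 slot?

Nikolai, Clara, and Mei can make the full 10:15-11:30 slot — that's 3.

3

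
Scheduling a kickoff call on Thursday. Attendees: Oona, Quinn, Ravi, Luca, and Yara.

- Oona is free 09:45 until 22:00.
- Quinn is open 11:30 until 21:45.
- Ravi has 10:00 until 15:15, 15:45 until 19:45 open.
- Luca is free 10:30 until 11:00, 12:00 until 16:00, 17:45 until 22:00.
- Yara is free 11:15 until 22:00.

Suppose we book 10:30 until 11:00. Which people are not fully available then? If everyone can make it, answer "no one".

Oona: free for 10:30-11:00. Quinn: not fully free for 10:30-11:00. Ravi: free for 10:30-11:00. Luca: free for 10:30-11:00. Yara: not fully free for 10:30-11:00.

Quinn, Yara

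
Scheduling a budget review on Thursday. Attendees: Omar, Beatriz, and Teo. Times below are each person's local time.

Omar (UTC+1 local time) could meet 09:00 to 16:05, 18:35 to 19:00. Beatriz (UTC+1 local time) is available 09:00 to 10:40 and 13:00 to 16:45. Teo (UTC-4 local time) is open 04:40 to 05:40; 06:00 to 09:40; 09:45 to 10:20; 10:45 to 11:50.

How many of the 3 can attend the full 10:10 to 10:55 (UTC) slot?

Omar in UTC: 08:00-15:05, 17:35-18:00 (subtract 1h to convert from UTC+1).
Beatriz in UTC: 08:00-09:40, 12:00-15:45 (subtract 1h to convert from UTC+1).
Teo in UTC: 08:40-09:40, 10:00-13:40, 13:45-14:20, 14:45-15:50 (add 4h to convert from UTC-4).
Omar and Teo can make the full 10:10-10:55 slot — that's 2.

2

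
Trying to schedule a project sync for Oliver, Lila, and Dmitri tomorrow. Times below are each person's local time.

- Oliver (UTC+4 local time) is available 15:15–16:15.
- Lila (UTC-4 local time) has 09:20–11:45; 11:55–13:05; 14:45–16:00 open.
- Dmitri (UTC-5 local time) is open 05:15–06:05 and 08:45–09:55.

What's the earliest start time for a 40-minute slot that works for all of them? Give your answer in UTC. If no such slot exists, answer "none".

none

Oliver in UTC: 11:15-12:15 (subtract 4h to convert from UTC+4).
Lila in UTC: 13:20-15:45, 15:55-17:05, 18:45-20:00 (add 4h to convert from UTC-4).
Dmitri in UTC: 10:15-11:05, 13:45-14:55 (add 5h to convert from UTC-5).
Oliver ∩ Lila: ∅.
Oliver ∩ Lila ∩ Dmitri: ∅.
There is no time when everyone is free.
No common window is at least 40 minutes long.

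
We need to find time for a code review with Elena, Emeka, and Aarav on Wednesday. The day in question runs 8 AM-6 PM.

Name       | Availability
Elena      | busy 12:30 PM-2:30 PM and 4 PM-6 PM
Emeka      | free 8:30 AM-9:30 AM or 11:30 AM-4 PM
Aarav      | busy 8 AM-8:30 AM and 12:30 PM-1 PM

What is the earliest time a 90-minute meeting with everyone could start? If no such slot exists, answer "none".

Elena free: 08:00-12:30, 14:30-16:00 (invert busy blocks within the working day).
Emeka free: 08:30-09:30, 11:30-16:00.
Aarav free: 08:30-12:30, 13:00-18:00 (invert busy blocks within the working day).
Elena ∩ Emeka: 08:30-09:30, 11:30-12:30, 14:30-16:00.
Elena ∩ Emeka ∩ Aarav: 08:30-09:30, 11:30-12:30, 14:30-16:00.
The first common window of at least 90 minutes is 14:30-16:00, so the earliest start is 14:30.

14:30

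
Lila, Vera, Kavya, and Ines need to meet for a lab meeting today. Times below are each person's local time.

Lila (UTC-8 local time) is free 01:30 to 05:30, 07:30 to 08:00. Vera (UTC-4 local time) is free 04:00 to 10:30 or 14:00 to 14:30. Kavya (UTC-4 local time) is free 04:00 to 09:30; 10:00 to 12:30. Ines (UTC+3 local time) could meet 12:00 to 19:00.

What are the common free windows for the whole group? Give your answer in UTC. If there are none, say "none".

09:30-13:30

Lila in UTC: 09:30-13:30, 15:30-16:00 (add 8h to convert from UTC-8).
Vera in UTC: 08:00-14:30, 18:00-18:30 (add 4h to convert from UTC-4).
Kavya in UTC: 08:00-13:30, 14:00-16:30 (add 4h to convert from UTC-4).
Ines in UTC: 09:00-16:00 (subtract 3h to convert from UTC+3).
Lila ∩ Vera: 09:30-13:30.
Lila ∩ Vera ∩ Kavya: 09:30-13:30.
Lila ∩ Vera ∩ Kavya ∩ Ines: 09:30-13:30.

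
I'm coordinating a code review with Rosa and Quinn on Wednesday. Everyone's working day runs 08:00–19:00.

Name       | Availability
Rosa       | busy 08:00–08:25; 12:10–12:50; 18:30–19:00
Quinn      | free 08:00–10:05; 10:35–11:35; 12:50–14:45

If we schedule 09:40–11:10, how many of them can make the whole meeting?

1

Rosa free: 08:25-12:10, 12:50-18:30 (invert busy blocks within the working day).
Quinn free: 08:00-10:05, 10:35-11:35, 12:50-14:45.
Rosa can make the full 09:40-11:10 slot — that's 1.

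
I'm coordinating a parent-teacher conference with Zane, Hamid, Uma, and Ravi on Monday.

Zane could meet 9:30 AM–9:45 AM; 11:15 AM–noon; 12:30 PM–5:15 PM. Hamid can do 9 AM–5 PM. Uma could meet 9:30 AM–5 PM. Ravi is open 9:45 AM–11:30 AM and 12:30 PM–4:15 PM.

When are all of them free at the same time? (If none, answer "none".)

Zane ∩ Hamid: 09:30-09:45, 11:15-12:00, 12:30-17:00.
Zane ∩ Hamid ∩ Uma: 09:30-09:45, 11:15-12:00, 12:30-17:00.
Zane ∩ Hamid ∩ Uma ∩ Ravi: 11:15-11:30, 12:30-16:15.

11:15-11:30, 12:30-16:15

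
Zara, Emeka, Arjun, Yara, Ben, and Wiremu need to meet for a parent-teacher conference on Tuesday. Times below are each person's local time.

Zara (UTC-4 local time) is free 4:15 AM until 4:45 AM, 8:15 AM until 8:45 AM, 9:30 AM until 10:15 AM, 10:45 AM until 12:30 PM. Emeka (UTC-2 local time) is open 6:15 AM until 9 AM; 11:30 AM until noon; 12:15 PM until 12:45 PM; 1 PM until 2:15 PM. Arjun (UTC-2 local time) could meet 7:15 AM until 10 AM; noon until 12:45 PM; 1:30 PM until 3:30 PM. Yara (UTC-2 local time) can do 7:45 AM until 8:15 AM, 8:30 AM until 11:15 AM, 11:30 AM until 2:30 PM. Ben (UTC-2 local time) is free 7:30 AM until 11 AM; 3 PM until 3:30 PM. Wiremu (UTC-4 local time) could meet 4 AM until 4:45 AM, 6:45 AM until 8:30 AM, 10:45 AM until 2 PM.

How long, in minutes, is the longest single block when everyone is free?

0

Zara in UTC: 08:15-08:45, 12:15-12:45, 13:30-14:15, 14:45-16:30 (add 4h to convert from UTC-4).
Emeka in UTC: 08:15-11:00, 13:30-14:00, 14:15-14:45, 15:00-16:15 (add 2h to convert from UTC-2).
Arjun in UTC: 09:15-12:00, 14:00-14:45, 15:30-17:30 (add 2h to convert from UTC-2).
Yara in UTC: 09:45-10:15, 10:30-13:15, 13:30-16:30 (add 2h to convert from UTC-2).
Ben in UTC: 09:30-13:00, 17:00-17:30 (add 2h to convert from UTC-2).
Wiremu in UTC: 08:00-08:45, 10:45-12:30, 14:45-18:00 (add 4h to convert from UTC-4).
Zara ∩ Emeka: 08:15-08:45, 13:30-14:00, 15:00-16:15.
Zara ∩ Emeka ∩ Arjun: 15:30-16:15.
Zara ∩ Emeka ∩ Arjun ∩ Yara: 15:30-16:15.
Zara ∩ Emeka ∩ Arjun ∩ Yara ∩ Ben: ∅.
Zara ∩ Emeka ∩ Arjun ∩ Yara ∩ Ben ∩ Wiremu: ∅.
There is no time when everyone is free.
No common window exists, so the longest block is 0 minutes.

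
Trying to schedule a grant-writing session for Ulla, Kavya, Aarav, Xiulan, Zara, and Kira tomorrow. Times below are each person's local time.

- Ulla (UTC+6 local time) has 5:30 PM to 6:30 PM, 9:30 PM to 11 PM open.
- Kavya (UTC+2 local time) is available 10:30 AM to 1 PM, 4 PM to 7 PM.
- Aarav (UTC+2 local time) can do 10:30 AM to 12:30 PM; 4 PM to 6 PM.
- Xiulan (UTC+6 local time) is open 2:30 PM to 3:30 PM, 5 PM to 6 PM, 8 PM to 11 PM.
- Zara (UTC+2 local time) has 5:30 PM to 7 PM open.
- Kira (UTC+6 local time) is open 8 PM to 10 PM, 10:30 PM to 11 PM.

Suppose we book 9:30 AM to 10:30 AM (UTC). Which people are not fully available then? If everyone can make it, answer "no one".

Kira, Ulla, Xiulan, Zara

Ulla in UTC: 11:30-12:30, 15:30-17:00 (subtract 6h to convert from UTC+6).
Kavya in UTC: 08:30-11:00, 14:00-17:00 (subtract 2h to convert from UTC+2).
Aarav in UTC: 08:30-10:30, 14:00-16:00 (subtract 2h to convert from UTC+2).
Xiulan in UTC: 08:30-09:30, 11:00-12:00, 14:00-17:00 (subtract 6h to convert from UTC+6).
Zara in UTC: 15:30-17:00 (subtract 2h to convert from UTC+2).
Kira in UTC: 14:00-16:00, 16:30-17:00 (subtract 6h to convert from UTC+6).
Ulla: not fully free for 09:30-10:30. Kavya: free for 09:30-10:30. Aarav: free for 09:30-10:30. Xiulan: not fully free for 09:30-10:30. Zara: not fully free for 09:30-10:30. Kira: not fully free for 09:30-10:30.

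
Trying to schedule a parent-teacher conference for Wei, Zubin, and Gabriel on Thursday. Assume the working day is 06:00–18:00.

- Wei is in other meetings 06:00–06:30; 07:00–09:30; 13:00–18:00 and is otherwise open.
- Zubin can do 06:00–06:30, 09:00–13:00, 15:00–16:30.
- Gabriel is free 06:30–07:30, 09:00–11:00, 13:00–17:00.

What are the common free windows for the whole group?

09:30-11:00

Wei free: 06:30-07:00, 09:30-13:00 (invert busy blocks within the working day).
Zubin free: 06:00-06:30, 09:00-13:00, 15:00-16:30.
Gabriel free: 06:30-07:30, 09:00-11:00, 13:00-17:00.
Wei ∩ Zubin: 09:30-13:00.
Wei ∩ Zubin ∩ Gabriel: 09:30-11:00.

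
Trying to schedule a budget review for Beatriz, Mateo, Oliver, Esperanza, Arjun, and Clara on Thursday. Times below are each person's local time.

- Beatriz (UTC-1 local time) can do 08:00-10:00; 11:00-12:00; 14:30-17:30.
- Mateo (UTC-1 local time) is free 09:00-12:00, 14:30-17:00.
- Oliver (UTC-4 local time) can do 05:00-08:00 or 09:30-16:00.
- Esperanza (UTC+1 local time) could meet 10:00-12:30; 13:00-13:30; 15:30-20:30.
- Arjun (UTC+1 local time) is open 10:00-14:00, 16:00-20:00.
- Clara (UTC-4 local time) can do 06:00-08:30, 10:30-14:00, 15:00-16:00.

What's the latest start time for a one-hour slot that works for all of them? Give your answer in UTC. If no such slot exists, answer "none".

Beatriz in UTC: 09:00-11:00, 12:00-13:00, 15:30-18:30 (add 1h to convert from UTC-1).
Mateo in UTC: 10:00-13:00, 15:30-18:00 (add 1h to convert from UTC-1).
Oliver in UTC: 09:00-12:00, 13:30-20:00 (add 4h to convert from UTC-4).
Esperanza in UTC: 09:00-11:30, 12:00-12:30, 14:30-19:30 (subtract 1h to convert from UTC+1).
Arjun in UTC: 09:00-13:00, 15:00-19:00 (subtract 1h to convert from UTC+1).
Clara in UTC: 10:00-12:30, 14:30-18:00, 19:00-20:00 (add 4h to convert from UTC-4).
Beatriz ∩ Mateo: 10:00-11:00, 12:00-13:00, 15:30-18:00.
Beatriz ∩ Mateo ∩ Oliver: 10:00-11:00, 15:30-18:00.
Beatriz ∩ Mateo ∩ Oliver ∩ Esperanza: 10:00-11:00, 15:30-18:00.
Beatriz ∩ Mateo ∩ Oliver ∩ Esperanza ∩ Arjun: 10:00-11:00, 15:30-18:00.
Beatriz ∩ Mateo ∩ Oliver ∩ Esperanza ∩ Arjun ∩ Clara: 10:00-11:00, 15:30-18:00.
The last common window of at least 60 minutes is 15:30-18:00; a 60-minute meeting can start as late as 17:00 and still end by 18:00.

17:00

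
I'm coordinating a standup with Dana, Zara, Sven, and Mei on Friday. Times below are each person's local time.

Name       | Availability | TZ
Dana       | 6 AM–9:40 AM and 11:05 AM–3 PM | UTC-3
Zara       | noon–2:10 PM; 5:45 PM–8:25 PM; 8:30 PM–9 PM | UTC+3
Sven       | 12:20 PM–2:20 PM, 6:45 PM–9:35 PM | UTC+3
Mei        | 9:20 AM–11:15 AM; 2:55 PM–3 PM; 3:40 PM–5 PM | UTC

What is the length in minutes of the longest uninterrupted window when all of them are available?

Dana in UTC: 09:00-12:40, 14:05-18:00 (add 3h to convert from UTC-3).
Zara in UTC: 09:00-11:10, 14:45-17:25, 17:30-18:00 (subtract 3h to convert from UTC+3).
Sven in UTC: 09:20-11:20, 15:45-18:35 (subtract 3h to convert from UTC+3).
Mei in UTC: 09:20-11:15, 14:55-15:00, 15:40-17:00.
Dana ∩ Zara: 09:00-11:10, 14:45-17:25, 17:30-18:00.
Dana ∩ Zara ∩ Sven: 09:20-11:10, 15:45-17:25, 17:30-18:00.
Dana ∩ Zara ∩ Sven ∩ Mei: 09:20-11:10, 15:45-17:00.
The longest is 09:20-11:10 at 110 minutes.

110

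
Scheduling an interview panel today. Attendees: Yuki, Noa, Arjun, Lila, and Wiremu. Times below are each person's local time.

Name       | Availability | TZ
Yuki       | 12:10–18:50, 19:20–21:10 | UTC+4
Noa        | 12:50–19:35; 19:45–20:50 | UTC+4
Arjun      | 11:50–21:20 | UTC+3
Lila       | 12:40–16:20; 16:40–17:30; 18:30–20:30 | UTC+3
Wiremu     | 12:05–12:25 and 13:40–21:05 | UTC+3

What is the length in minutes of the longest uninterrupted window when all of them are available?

Yuki in UTC: 08:10-14:50, 15:20-17:10 (subtract 4h to convert from UTC+4).
Noa in UTC: 08:50-15:35, 15:45-16:50 (subtract 4h to convert from UTC+4).
Arjun in UTC: 08:50-18:20 (subtract 3h to convert from UTC+3).
Lila in UTC: 09:40-13:20, 13:40-14:30, 15:30-17:30 (subtract 3h to convert from UTC+3).
Wiremu in UTC: 09:05-09:25, 10:40-18:05 (subtract 3h to convert from UTC+3).
Yuki ∩ Noa: 08:50-14:50, 15:20-15:35, 15:45-16:50.
Yuki ∩ Noa ∩ Arjun: 08:50-14:50, 15:20-15:35, 15:45-16:50.
Yuki ∩ Noa ∩ Arjun ∩ Lila: 09:40-13:20, 13:40-14:30, 15:30-15:35, 15:45-16:50.
Yuki ∩ Noa ∩ Arjun ∩ Lila ∩ Wiremu: 10:40-13:20, 13:40-14:30, 15:30-15:35, 15:45-16:50.
Those are the intersection windows.
The longest is 10:40-13:20 at 160 minutes.

160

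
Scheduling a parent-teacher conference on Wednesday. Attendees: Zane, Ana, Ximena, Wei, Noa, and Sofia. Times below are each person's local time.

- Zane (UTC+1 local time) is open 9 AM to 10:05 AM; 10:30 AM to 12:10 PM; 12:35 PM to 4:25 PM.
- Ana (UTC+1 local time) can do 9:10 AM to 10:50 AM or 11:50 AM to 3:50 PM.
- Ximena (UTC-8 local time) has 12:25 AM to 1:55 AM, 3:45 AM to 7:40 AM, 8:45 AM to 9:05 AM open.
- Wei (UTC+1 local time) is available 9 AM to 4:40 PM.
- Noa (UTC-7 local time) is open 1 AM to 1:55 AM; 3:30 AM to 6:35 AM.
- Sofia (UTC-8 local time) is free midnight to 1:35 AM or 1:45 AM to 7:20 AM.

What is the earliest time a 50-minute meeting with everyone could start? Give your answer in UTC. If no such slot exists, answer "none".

Zane in UTC: 08:00-09:05, 09:30-11:10, 11:35-15:25 (subtract 1h to convert from UTC+1).
Ana in UTC: 08:10-09:50, 10:50-14:50 (subtract 1h to convert from UTC+1).
Ximena in UTC: 08:25-09:55, 11:45-15:40, 16:45-17:05 (add 8h to convert from UTC-8).
Wei in UTC: 08:00-15:40 (subtract 1h to convert from UTC+1).
Noa in UTC: 08:00-08:55, 10:30-13:35 (add 7h to convert from UTC-7).
Sofia in UTC: 08:00-09:35, 09:45-15:20 (add 8h to convert from UTC-8).
Zane ∩ Ana: 08:10-09:05, 09:30-09:50, 10:50-11:10, 11:35-14:50.
Zane ∩ Ana ∩ Ximena: 08:25-09:05, 09:30-09:50, 11:45-14:50.
Zane ∩ Ana ∩ Ximena ∩ Wei: 08:25-09:05, 09:30-09:50, 11:45-14:50.
Zane ∩ Ana ∩ Ximena ∩ Wei ∩ Noa: 08:25-08:55, 11:45-13:35.
Zane ∩ Ana ∩ Ximena ∩ Wei ∩ Noa ∩ Sofia: 08:25-08:55, 11:45-13:35.
The first common window of at least 50 minutes is 11:45-13:35, so the earliest start is 11:45.

11:45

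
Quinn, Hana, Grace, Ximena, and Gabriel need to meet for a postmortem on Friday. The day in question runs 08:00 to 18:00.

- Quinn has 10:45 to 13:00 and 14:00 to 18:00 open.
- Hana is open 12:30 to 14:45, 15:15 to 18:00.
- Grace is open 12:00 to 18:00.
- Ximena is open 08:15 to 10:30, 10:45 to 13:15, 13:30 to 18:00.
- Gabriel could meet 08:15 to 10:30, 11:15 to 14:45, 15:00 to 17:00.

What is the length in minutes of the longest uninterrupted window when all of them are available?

105

Quinn ∩ Hana: 12:30-13:00, 14:00-14:45, 15:15-18:00.
Quinn ∩ Hana ∩ Grace: 12:30-13:00, 14:00-14:45, 15:15-18:00.
Quinn ∩ Hana ∩ Grace ∩ Ximena: 12:30-13:00, 14:00-14:45, 15:15-18:00.
Quinn ∩ Hana ∩ Grace ∩ Ximena ∩ Gabriel: 12:30-13:00, 14:00-14:45, 15:15-17:00.
Those are the intersection windows.
The longest is 15:15-17:00 at 105 minutes.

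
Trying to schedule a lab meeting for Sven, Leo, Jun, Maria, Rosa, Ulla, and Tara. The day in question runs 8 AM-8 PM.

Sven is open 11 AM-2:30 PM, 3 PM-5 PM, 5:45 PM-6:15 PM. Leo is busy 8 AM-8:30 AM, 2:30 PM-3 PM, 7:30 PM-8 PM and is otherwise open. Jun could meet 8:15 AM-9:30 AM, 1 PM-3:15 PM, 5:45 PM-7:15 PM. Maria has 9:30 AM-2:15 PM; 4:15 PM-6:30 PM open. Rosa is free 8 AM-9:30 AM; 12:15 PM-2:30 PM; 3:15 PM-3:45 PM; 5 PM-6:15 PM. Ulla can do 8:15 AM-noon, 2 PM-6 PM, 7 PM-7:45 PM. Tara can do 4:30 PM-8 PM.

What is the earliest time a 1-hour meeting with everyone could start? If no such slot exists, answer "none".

none

Sven free: 11:00-14:30, 15:00-17:00, 17:45-18:15.
Leo free: 08:30-14:30, 15:00-19:30 (invert busy blocks within the working day).
Jun free: 08:15-09:30, 13:00-15:15, 17:45-19:15.
Maria free: 09:30-14:15, 16:15-18:30.
Rosa free: 08:00-09:30, 12:15-14:30, 15:15-15:45, 17:00-18:15.
Ulla free: 08:15-12:00, 14:00-18:00, 19:00-19:45.
Tara free: 16:30-20:00.
Sven ∩ Leo: 11:00-14:30, 15:00-17:00, 17:45-18:15.
Sven ∩ Leo ∩ Jun: 13:00-14:30, 15:00-15:15, 17:45-18:15.
Sven ∩ Leo ∩ Jun ∩ Maria: 13:00-14:15, 17:45-18:15.
Sven ∩ Leo ∩ Jun ∩ Maria ∩ Rosa: 13:00-14:15, 17:45-18:15.
Sven ∩ Leo ∩ Jun ∩ Maria ∩ Rosa ∩ Ulla: 14:00-14:15, 17:45-18:00.
Sven ∩ Leo ∩ Jun ∩ Maria ∩ Rosa ∩ Ulla ∩ Tara: 17:45-18:00.
No common window is at least 60 minutes long.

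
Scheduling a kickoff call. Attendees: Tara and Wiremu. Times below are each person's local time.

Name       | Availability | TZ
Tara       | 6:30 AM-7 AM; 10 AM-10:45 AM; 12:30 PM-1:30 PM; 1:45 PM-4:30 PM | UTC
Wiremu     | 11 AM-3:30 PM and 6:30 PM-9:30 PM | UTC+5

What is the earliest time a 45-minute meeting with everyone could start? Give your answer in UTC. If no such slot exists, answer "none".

13:45

Tara in UTC: 06:30-07:00, 10:00-10:45, 12:30-13:30, 13:45-16:30.
Wiremu in UTC: 06:00-10:30, 13:30-16:30 (subtract 5h to convert from UTC+5).
Tara ∩ Wiremu: 06:30-07:00, 10:00-10:30, 13:45-16:30.
The first common window of at least 45 minutes is 13:45-16:30, so the earliest start is 13:45.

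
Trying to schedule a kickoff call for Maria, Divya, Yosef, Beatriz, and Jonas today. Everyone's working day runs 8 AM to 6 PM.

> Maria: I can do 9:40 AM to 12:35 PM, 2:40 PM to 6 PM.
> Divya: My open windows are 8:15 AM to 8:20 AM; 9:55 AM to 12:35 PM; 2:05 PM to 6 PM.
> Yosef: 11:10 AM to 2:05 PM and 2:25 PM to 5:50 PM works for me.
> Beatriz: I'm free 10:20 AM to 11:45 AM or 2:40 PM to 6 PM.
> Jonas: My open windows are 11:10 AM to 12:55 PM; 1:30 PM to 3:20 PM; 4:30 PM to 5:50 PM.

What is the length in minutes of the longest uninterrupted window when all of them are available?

Maria ∩ Divya: 09:55-12:35, 14:40-18:00.
Maria ∩ Divya ∩ Yosef: 11:10-12:35, 14:40-17:50.
Maria ∩ Divya ∩ Yosef ∩ Beatriz: 11:10-11:45, 14:40-17:50.
Maria ∩ Divya ∩ Yosef ∩ Beatriz ∩ Jonas: 11:10-11:45, 14:40-15:20, 16:30-17:50.
The longest is 16:30-17:50 at 80 minutes.

80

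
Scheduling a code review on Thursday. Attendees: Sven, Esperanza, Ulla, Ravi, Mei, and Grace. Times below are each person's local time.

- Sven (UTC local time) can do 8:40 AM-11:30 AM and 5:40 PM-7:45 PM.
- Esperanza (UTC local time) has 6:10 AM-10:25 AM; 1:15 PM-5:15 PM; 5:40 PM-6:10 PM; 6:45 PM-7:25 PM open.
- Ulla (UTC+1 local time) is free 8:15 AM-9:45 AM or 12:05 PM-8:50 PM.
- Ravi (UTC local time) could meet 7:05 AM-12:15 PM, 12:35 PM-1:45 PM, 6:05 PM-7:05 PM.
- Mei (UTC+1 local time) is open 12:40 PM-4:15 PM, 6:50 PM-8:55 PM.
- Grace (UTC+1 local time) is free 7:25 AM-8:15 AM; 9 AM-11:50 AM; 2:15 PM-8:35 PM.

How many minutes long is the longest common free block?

Sven in UTC: 08:40-11:30, 17:40-19:45.
Esperanza in UTC: 06:10-10:25, 13:15-17:15, 17:40-18:10, 18:45-19:25.
Ulla in UTC: 07:15-08:45, 11:05-19:50 (subtract 1h to convert from UTC+1).
Ravi in UTC: 07:05-12:15, 12:35-13:45, 18:05-19:05.
Mei in UTC: 11:40-15:15, 17:50-19:55 (subtract 1h to convert from UTC+1).
Grace in UTC: 06:25-07:15, 08:00-10:50, 13:15-19:35 (subtract 1h to convert from UTC+1).
Sven ∩ Esperanza: 08:40-10:25, 17:40-18:10, 18:45-19:25.
Sven ∩ Esperanza ∩ Ulla: 08:40-08:45, 17:40-18:10, 18:45-19:25.
Sven ∩ Esperanza ∩ Ulla ∩ Ravi: 08:40-08:45, 18:05-18:10, 18:45-19:05.
Sven ∩ Esperanza ∩ Ulla ∩ Ravi ∩ Mei: 18:05-18:10, 18:45-19:05.
Sven ∩ Esperanza ∩ Ulla ∩ Ravi ∩ Mei ∩ Grace: 18:05-18:10, 18:45-19:05.
The longest is 18:45-19:05 at 20 minutes.

20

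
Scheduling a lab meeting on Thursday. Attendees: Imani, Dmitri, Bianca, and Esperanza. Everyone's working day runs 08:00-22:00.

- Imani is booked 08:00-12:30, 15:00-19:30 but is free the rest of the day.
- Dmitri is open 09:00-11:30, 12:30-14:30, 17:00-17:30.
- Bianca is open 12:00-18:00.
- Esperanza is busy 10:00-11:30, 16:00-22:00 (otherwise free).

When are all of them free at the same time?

12:30-14:30

Imani free: 12:30-15:00, 19:30-22:00 (invert busy blocks within the working day).
Dmitri free: 09:00-11:30, 12:30-14:30, 17:00-17:30.
Bianca free: 12:00-18:00.
Esperanza free: 08:00-10:00, 11:30-16:00 (invert busy blocks within the working day).
Imani ∩ Dmitri: 12:30-14:30.
Imani ∩ Dmitri ∩ Bianca: 12:30-14:30.
Imani ∩ Dmitri ∩ Bianca ∩ Esperanza: 12:30-14:30.
So the common availability across everyone is 12:30-14:30.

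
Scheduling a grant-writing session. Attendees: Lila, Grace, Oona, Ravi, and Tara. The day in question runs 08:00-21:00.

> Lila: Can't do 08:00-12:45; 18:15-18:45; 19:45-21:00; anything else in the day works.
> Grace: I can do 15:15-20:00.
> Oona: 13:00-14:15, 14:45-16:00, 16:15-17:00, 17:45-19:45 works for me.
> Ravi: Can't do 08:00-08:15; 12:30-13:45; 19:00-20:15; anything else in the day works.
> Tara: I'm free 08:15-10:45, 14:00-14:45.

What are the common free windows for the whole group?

none

Lila free: 12:45-18:15, 18:45-19:45 (invert busy blocks within the working day).
Grace free: 15:15-20:00.
Oona free: 13:00-14:15, 14:45-16:00, 16:15-17:00, 17:45-19:45.
Ravi free: 08:15-12:30, 13:45-19:00, 20:15-21:00 (invert busy blocks within the working day).
Tara free: 08:15-10:45, 14:00-14:45.
Lila ∩ Grace: 15:15-18:15, 18:45-19:45.
Lila ∩ Grace ∩ Oona: 15:15-16:00, 16:15-17:00, 17:45-18:15, 18:45-19:45.
Lila ∩ Grace ∩ Oona ∩ Ravi: 15:15-16:00, 16:15-17:00, 17:45-18:15, 18:45-19:00.
Lila ∩ Grace ∩ Oona ∩ Ravi ∩ Tara: ∅.
There is no time when everyone is free.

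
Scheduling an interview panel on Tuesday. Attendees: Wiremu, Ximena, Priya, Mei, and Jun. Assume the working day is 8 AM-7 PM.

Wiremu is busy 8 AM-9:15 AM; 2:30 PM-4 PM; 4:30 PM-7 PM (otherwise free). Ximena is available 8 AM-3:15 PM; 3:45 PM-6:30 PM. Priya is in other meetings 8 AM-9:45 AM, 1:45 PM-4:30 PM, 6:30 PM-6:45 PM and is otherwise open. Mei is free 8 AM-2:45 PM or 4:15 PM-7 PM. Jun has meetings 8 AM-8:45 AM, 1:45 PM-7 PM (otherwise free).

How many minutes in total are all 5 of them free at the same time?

240

Wiremu free: 09:15-14:30, 16:00-16:30 (invert busy blocks within the working day).
Ximena free: 08:00-15:15, 15:45-18:30.
Priya free: 09:45-13:45, 16:30-18:30, 18:45-19:00 (invert busy blocks within the working day).
Mei free: 08:00-14:45, 16:15-19:00.
Jun free: 08:45-13:45 (invert busy blocks within the working day).
Wiremu ∩ Ximena: 09:15-14:30, 16:00-16:30.
Wiremu ∩ Ximena ∩ Priya: 09:45-13:45.
Wiremu ∩ Ximena ∩ Priya ∩ Mei: 09:45-13:45.
Wiremu ∩ Ximena ∩ Priya ∩ Mei ∩ Jun: 09:45-13:45.
That's a single block of 240 minutes.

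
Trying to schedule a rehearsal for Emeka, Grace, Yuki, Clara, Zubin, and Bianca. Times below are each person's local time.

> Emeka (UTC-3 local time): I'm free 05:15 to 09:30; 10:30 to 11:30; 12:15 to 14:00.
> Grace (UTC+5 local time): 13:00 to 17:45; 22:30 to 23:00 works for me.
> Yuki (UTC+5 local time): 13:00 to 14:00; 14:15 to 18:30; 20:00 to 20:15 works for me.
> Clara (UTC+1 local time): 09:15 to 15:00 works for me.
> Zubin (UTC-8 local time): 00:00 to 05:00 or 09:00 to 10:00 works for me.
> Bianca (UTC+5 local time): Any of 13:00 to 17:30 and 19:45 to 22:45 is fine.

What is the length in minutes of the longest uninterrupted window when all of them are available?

195

Emeka in UTC: 08:15-12:30, 13:30-14:30, 15:15-17:00 (add 3h to convert from UTC-3).
Grace in UTC: 08:00-12:45, 17:30-18:00 (subtract 5h to convert from UTC+5).
Yuki in UTC: 08:00-09:00, 09:15-13:30, 15:00-15:15 (subtract 5h to convert from UTC+5).
Clara in UTC: 08:15-14:00 (subtract 1h to convert from UTC+1).
Zubin in UTC: 08:00-13:00, 17:00-18:00 (add 8h to convert from UTC-8).
Bianca in UTC: 08:00-12:30, 14:45-17:45 (subtract 5h to convert from UTC+5).
Emeka ∩ Grace: 08:15-12:30.
Emeka ∩ Grace ∩ Yuki: 08:15-09:00, 09:15-12:30.
Emeka ∩ Grace ∩ Yuki ∩ Clara: 08:15-09:00, 09:15-12:30.
Emeka ∩ Grace ∩ Yuki ∩ Clara ∩ Zubin: 08:15-09:00, 09:15-12:30.
Emeka ∩ Grace ∩ Yuki ∩ Clara ∩ Zubin ∩ Bianca: 08:15-09:00, 09:15-12:30.
Those are the intersection windows.
The longest is 09:15-12:30 at 195 minutes.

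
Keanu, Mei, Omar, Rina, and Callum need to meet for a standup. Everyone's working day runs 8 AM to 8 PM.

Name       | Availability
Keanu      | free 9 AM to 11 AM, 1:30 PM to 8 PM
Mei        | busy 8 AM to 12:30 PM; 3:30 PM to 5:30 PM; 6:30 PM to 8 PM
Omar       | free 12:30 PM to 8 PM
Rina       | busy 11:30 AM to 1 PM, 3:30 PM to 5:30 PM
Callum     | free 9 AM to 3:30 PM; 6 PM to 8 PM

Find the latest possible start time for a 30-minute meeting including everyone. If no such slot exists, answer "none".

18:00

Keanu free: 09:00-11:00, 13:30-20:00.
Mei free: 12:30-15:30, 17:30-18:30 (invert busy blocks within the working day).
Omar free: 12:30-20:00.
Rina free: 08:00-11:30, 13:00-15:30, 17:30-20:00 (invert busy blocks within the working day).
Callum free: 09:00-15:30, 18:00-20:00.
Keanu ∩ Mei: 13:30-15:30, 17:30-18:30.
Keanu ∩ Mei ∩ Omar: 13:30-15:30, 17:30-18:30.
Keanu ∩ Mei ∩ Omar ∩ Rina: 13:30-15:30, 17:30-18:30.
Keanu ∩ Mei ∩ Omar ∩ Rina ∩ Callum: 13:30-15:30, 18:00-18:30.
Those are the intersection windows.
The last common window of at least 30 minutes is 18:00-18:30; a 30-minute meeting can start as late as 18:00 and still end by 18:30.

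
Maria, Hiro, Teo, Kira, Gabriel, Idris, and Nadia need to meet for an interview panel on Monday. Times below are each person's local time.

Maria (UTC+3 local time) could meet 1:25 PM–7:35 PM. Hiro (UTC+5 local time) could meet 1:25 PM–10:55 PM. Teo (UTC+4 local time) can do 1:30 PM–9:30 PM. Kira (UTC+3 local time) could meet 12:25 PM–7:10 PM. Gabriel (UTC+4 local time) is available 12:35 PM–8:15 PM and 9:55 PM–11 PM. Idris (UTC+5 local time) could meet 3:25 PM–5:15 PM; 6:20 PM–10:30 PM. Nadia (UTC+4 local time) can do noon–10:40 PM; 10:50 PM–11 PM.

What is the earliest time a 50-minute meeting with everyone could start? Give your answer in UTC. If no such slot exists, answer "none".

10:25

Maria in UTC: 10:25-16:35 (subtract 3h to convert from UTC+3).
Hiro in UTC: 08:25-17:55 (subtract 5h to convert from UTC+5).
Teo in UTC: 09:30-17:30 (subtract 4h to convert from UTC+4).
Kira in UTC: 09:25-16:10 (subtract 3h to convert from UTC+3).
Gabriel in UTC: 08:35-16:15, 17:55-19:00 (subtract 4h to convert from UTC+4).
Idris in UTC: 10:25-12:15, 13:20-17:30 (subtract 5h to convert from UTC+5).
Nadia in UTC: 08:00-18:40, 18:50-19:00 (subtract 4h to convert from UTC+4).
Maria ∩ Hiro: 10:25-16:35.
Maria ∩ Hiro ∩ Teo: 10:25-16:35.
Maria ∩ Hiro ∩ Teo ∩ Kira: 10:25-16:10.
Maria ∩ Hiro ∩ Teo ∩ Kira ∩ Gabriel: 10:25-16:10.
Maria ∩ Hiro ∩ Teo ∩ Kira ∩ Gabriel ∩ Idris: 10:25-12:15, 13:20-16:10.
Maria ∩ Hiro ∩ Teo ∩ Kira ∩ Gabriel ∩ Idris ∩ Nadia: 10:25-12:15, 13:20-16:10.
So the common availability across everyone is 10:25-12:15, 13:20-16:10.
The first common window of at least 50 minutes is 10:25-12:15, so the earliest start is 10:25.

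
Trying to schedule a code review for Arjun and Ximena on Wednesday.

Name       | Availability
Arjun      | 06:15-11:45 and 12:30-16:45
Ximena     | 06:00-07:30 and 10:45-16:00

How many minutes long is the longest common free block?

Arjun ∩ Ximena: 06:15-07:30, 10:45-11:45, 12:30-16:00.
The longest is 12:30-16:00 at 210 minutes.

210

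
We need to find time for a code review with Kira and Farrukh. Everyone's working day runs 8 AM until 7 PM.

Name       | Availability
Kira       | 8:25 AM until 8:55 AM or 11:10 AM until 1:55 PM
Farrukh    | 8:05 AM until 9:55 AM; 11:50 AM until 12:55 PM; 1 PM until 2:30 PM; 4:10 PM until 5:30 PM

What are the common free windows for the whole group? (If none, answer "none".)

Kira ∩ Farrukh: 08:25-08:55, 11:50-12:55, 13:00-13:55.

08:25-08:55, 11:50-12:55, 13:00-13:55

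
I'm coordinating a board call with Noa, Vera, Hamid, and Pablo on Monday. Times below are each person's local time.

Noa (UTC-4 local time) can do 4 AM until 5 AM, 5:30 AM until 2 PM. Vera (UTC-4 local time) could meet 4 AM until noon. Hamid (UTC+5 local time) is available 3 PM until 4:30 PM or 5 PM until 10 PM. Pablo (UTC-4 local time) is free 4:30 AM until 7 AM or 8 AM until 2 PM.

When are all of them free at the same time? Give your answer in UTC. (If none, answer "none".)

Noa in UTC: 08:00-09:00, 09:30-18:00 (add 4h to convert from UTC-4).
Vera in UTC: 08:00-16:00 (add 4h to convert from UTC-4).
Hamid in UTC: 10:00-11:30, 12:00-17:00 (subtract 5h to convert from UTC+5).
Pablo in UTC: 08:30-11:00, 12:00-18:00 (add 4h to convert from UTC-4).
Noa ∩ Vera: 08:00-09:00, 09:30-16:00.
Noa ∩ Vera ∩ Hamid: 10:00-11:30, 12:00-16:00.
Noa ∩ Vera ∩ Hamid ∩ Pablo: 10:00-11:00, 12:00-16:00.

10:00-11:00, 12:00-16:00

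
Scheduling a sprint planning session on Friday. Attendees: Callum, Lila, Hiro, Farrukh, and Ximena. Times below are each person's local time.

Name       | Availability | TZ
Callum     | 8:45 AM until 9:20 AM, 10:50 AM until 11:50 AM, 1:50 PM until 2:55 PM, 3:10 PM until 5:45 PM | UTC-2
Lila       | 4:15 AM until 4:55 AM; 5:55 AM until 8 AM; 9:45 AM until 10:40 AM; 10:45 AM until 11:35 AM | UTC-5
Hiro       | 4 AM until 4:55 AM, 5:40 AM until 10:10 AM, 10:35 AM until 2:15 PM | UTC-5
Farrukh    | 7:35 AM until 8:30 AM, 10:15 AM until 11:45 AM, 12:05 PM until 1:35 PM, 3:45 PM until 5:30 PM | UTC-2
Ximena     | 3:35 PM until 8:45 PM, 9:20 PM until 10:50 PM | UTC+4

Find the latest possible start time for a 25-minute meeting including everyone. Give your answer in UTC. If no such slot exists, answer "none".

none

Callum in UTC: 10:45-11:20, 12:50-13:50, 15:50-16:55, 17:10-19:45 (add 2h to convert from UTC-2).
Lila in UTC: 09:15-09:55, 10:55-13:00, 14:45-15:40, 15:45-16:35 (add 5h to convert from UTC-5).
Hiro in UTC: 09:00-09:55, 10:40-15:10, 15:35-19:15 (add 5h to convert from UTC-5).
Farrukh in UTC: 09:35-10:30, 12:15-13:45, 14:05-15:35, 17:45-19:30 (add 2h to convert from UTC-2).
Ximena in UTC: 11:35-16:45, 17:20-18:50 (subtract 4h to convert from UTC+4).
Callum ∩ Lila: 10:55-11:20, 12:50-13:00, 15:50-16:35.
Callum ∩ Lila ∩ Hiro: 10:55-11:20, 12:50-13:00, 15:50-16:35.
Callum ∩ Lila ∩ Hiro ∩ Farrukh: 12:50-13:00.
Callum ∩ Lila ∩ Hiro ∩ Farrukh ∩ Ximena: 12:50-13:00.
Those are the intersection windows.
No common window is at least 25 minutes long.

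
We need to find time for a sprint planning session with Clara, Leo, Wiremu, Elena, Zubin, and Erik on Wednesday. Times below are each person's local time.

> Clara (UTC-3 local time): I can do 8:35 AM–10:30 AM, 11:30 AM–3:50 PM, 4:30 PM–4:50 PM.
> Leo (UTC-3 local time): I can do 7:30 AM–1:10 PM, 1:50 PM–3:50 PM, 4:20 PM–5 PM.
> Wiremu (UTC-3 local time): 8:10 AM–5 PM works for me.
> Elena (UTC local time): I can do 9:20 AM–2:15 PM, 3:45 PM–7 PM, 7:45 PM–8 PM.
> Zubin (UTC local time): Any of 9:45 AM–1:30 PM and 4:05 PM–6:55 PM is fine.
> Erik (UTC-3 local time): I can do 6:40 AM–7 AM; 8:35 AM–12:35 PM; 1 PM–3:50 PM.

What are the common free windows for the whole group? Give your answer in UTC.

11:35-13:30, 16:05-16:10, 16:50-18:50

Clara in UTC: 11:35-13:30, 14:30-18:50, 19:30-19:50 (add 3h to convert from UTC-3).
Leo in UTC: 10:30-16:10, 16:50-18:50, 19:20-20:00 (add 3h to convert from UTC-3).
Wiremu in UTC: 11:10-20:00 (add 3h to convert from UTC-3).
Elena in UTC: 09:20-14:15, 15:45-19:00, 19:45-20:00.
Zubin in UTC: 09:45-13:30, 16:05-18:55.
Erik in UTC: 09:40-10:00, 11:35-15:35, 16:00-18:50 (add 3h to convert from UTC-3).
Clara ∩ Leo: 11:35-13:30, 14:30-16:10, 16:50-18:50, 19:30-19:50.
Clara ∩ Leo ∩ Wiremu: 11:35-13:30, 14:30-16:10, 16:50-18:50, 19:30-19:50.
Clara ∩ Leo ∩ Wiremu ∩ Elena: 11:35-13:30, 15:45-16:10, 16:50-18:50, 19:45-19:50.
Clara ∩ Leo ∩ Wiremu ∩ Elena ∩ Zubin: 11:35-13:30, 16:05-16:10, 16:50-18:50.
Clara ∩ Leo ∩ Wiremu ∩ Elena ∩ Zubin ∩ Erik: 11:35-13:30, 16:05-16:10, 16:50-18:50.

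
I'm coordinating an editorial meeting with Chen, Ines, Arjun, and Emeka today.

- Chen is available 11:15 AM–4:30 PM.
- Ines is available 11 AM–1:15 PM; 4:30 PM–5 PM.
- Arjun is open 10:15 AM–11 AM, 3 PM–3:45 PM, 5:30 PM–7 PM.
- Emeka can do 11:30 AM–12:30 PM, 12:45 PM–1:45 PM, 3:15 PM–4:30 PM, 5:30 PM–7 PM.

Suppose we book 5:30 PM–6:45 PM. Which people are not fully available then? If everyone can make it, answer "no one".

Chen, Ines

Chen: not fully free for 17:30-18:45. Ines: not fully free for 17:30-18:45. Arjun: free for 17:30-18:45. Emeka: free for 17:30-18:45.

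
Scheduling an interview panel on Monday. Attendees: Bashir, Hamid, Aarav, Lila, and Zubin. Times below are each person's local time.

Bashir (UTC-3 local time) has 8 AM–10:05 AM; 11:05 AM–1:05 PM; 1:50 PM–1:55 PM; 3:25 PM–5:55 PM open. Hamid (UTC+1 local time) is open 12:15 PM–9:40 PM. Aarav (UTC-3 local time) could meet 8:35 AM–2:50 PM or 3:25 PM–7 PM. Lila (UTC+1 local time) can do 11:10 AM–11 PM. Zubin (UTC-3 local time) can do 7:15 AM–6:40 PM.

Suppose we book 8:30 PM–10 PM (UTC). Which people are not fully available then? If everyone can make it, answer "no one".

Bashir, Hamid, Zubin

Bashir in UTC: 11:00-13:05, 14:05-16:05, 16:50-16:55, 18:25-20:55 (add 3h to convert from UTC-3).
Hamid in UTC: 11:15-20:40 (subtract 1h to convert from UTC+1).
Aarav in UTC: 11:35-17:50, 18:25-22:00 (add 3h to convert from UTC-3).
Lila in UTC: 10:10-22:00 (subtract 1h to convert from UTC+1).
Zubin in UTC: 10:15-21:40 (add 3h to convert from UTC-3).
Bashir: not fully free for 20:30-22:00. Hamid: not fully free for 20:30-22:00. Aarav: free for 20:30-22:00. Lila: free for 20:30-22:00. Zubin: not fully free for 20:30-22:00.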